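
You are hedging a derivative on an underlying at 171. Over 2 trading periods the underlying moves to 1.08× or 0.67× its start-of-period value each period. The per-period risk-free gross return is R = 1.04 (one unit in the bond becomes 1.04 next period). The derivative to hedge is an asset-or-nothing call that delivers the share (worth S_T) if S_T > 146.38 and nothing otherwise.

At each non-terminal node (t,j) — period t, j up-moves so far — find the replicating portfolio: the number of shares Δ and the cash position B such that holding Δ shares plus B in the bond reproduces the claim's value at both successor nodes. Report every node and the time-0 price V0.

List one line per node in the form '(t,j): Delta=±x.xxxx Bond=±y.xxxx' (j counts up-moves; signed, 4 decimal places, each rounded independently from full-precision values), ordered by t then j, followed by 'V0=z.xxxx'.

(0,0): Delta=2.4686 Bond=-271.9479
(1,0): Delta=0.0000 Bond=0.0000
(1,1): Delta=2.6341 Bond=-313.4016
V0=150.1802

The replicating-portfolio and risk-neutral prices coincide; use p* = (1.04−0.67)/(1.08−0.67) = 0.9024 for the latter.
At expiry t=2: V(2,0)=0.0000, V(2,1)=0.0000, V(2,2)=199.4544
(1,0): S=114.5700. Δ = (V_up−V_dn)/(S_up−S_dn) = (0.0000−0.0000)/(123.7356−76.7619) = 0.0000. V = [p*·0.0000 + (1−p*)·0.0000]/1.04 = 0.0000. B = V − Δ·S = 0.0000.
(1,1): S=184.6800. Δ = (V_up−V_dn)/(S_up−S_dn) = (199.4544−0.0000)/(199.4544−123.7356) = 2.6341. V = [p*·199.4544 + (1−p*)·0.0000]/1.04 = 173.0725. B = V − Δ·S = -313.4016.
(0,0): S=171.0000. Δ = (V_up−V_dn)/(S_up−S_dn) = (173.0725−0.0000)/(184.6800−114.5700) = 2.4686. V = [p*·173.0725 + (1−p*)·0.0000]/1.04 = 150.1802. B = V − Δ·S = -271.9479.
Each (Δ,B) replicates both successor values, so the strategy is self-financing and V0 is arbitrage-free.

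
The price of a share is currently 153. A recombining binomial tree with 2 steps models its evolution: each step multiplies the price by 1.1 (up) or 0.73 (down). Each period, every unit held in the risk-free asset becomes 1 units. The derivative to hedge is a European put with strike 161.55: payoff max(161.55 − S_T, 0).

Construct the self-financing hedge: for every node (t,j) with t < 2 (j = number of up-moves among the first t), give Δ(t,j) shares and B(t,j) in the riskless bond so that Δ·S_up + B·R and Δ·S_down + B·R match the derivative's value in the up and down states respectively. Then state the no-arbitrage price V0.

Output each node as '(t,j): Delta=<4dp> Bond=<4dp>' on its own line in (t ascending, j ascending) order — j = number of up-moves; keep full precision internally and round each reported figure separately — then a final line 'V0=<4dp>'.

Risk-neutral probability p* = (R−d)/(u−d) = (1−0.73)/(1.1−0.73) = 0.7297.
Terminal values V(2,·): V(2,0)=80.0163, V(2,1)=38.6910, V(2,2)=0.0000
(1,0): S=111.6900. Δ = (V_up−V_dn)/(S_up−S_dn) = (38.6910−80.0163)/(122.8590−81.5337) = -1.0000. V = [p*·38.6910 + (1−p*)·80.0163]/1 = 49.8600. B = V − Δ·S = 161.5500.
(1,1): S=168.3000. Δ = (V_up−V_dn)/(S_up−S_dn) = (0.0000−38.6910)/(185.1300−122.8590) = -0.6213. V = [p*·0.0000 + (1−p*)·38.6910]/1 = 10.4570. B = V − Δ·S = 115.0273.
(0,0): S=153.0000. Δ = (V_up−V_dn)/(S_up−S_dn) = (10.4570−49.8600)/(168.3000−111.6900) = -0.6960. V = [p*·10.4570 + (1−p*)·49.8600]/1 = 21.1065. B = V − Δ·S = 127.6010.
Each (Δ,B) replicates both successor values, so the strategy is self-financing and V0 is arbitrage-free.

(0,0): Delta=-0.6960 Bond=127.6010
(1,0): Delta=-1.0000 Bond=161.5500
(1,1): Delta=-0.6213 Bond=115.0273
V0=21.1065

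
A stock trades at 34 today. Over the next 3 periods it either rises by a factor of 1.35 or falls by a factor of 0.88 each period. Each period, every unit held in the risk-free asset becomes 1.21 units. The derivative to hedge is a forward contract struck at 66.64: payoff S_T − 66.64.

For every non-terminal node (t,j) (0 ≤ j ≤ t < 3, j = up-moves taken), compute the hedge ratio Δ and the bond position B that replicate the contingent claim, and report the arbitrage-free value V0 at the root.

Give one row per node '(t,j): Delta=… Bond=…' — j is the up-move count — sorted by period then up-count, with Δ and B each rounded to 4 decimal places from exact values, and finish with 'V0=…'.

The replicating-portfolio and risk-neutral prices coincide; use p* = (1.21−0.88)/(1.35−0.88) = 0.7021 for the latter.
Terminal values V(3,·): V(3,0)=-43.4700, V(3,1)=-31.0950, V(3,2)=-12.1108, V(3,3)=17.0128
Node (2,0) S=26.3296: V=(p*·-31.0950+(1−p*)·-43.4700)/1.21=-28.7448; Δ=(-31.0950−-43.4700)/(35.5450−23.1700)=1.0000; B=V−Δ·S=-55.0744
Node (2,1) S=40.3920: V=(p*·-12.1108+(1−p*)·-31.0950)/1.21=-14.6824; Δ=(-12.1108−-31.0950)/(54.5292−35.5450)=1.0000; B=V−Δ·S=-55.0744
Node (2,2) S=61.9650: V=(p*·17.0128+(1−p*)·-12.1108)/1.21=6.8906; Δ=(17.0128−-12.1108)/(83.6528−54.5292)=1.0000; B=V−Δ·S=-55.0744
Node (1,0) S=29.9200: V=(p*·-14.6824+(1−p*)·-28.7448)/1.21=-15.5960; Δ=(-14.6824−-28.7448)/(40.3920−26.3296)=1.0000; B=V−Δ·S=-45.5160
Node (1,1) S=45.9000: V=(p*·6.8906+(1−p*)·-14.6824)/1.21=0.3840; Δ=(6.8906−-14.6824)/(61.9650−40.3920)=1.0000; B=V−Δ·S=-45.5160
Node (0,0) S=34.0000: V=(p*·0.3840+(1−p*)·-15.5960)/1.21=-3.6165; Δ=(0.3840−-15.5960)/(45.9000−29.9200)=1.0000; B=V−Δ·S=-37.6165
Check: Δ(0,0)·S0 + B(0,0) = -3.6165 = V0.

(0,0): Delta=1.0000 Bond=-37.6165
(1,0): Delta=1.0000 Bond=-45.5160
(1,1): Delta=1.0000 Bond=-45.5160
(2,0): Delta=1.0000 Bond=-55.0744
(2,1): Delta=1.0000 Bond=-55.0744
(2,2): Delta=1.0000 Bond=-55.0744
V0=-3.6165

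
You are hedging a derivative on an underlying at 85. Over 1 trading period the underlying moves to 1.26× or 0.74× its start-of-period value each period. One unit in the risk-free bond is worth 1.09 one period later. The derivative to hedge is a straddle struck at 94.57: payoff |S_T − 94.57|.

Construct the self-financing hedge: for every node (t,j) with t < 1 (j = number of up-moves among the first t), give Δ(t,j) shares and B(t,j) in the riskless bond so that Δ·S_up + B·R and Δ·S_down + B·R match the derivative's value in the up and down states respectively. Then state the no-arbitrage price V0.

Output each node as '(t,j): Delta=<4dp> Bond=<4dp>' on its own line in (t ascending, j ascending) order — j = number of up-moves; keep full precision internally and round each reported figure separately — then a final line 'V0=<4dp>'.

The replicating-portfolio and risk-neutral prices coincide; use p* = (1.09−0.74)/(1.26−0.74) = 0.6731 for the latter.
Terminal values V(1,·): V(1,0)=31.6700, V(1,1)=12.5300
(0,0): S=85.0000. Δ = (V_up−V_dn)/(S_up−S_dn) = (12.5300−31.6700)/(107.1000−62.9000) = -0.4330. V = [p*·12.5300 + (1−p*)·31.6700]/1.09 = 17.2361. B = V − Δ·S = 54.0438.
Check: Δ(0,0)·S0 + B(0,0) = 17.2361 = V0.

(0,0): Delta=-0.4330 Bond=54.0438
V0=17.2361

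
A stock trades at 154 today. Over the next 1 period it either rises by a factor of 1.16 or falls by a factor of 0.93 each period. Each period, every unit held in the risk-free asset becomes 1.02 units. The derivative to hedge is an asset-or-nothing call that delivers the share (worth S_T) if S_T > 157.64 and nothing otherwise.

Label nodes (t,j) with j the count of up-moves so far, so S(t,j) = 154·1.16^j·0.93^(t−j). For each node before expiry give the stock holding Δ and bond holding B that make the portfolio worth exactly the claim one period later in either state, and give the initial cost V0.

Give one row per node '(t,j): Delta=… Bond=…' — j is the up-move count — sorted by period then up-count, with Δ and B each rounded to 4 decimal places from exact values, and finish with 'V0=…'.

Under the risk-neutral measure, an up-move has probability p* = (R−d)/(u−d) = 0.3913 and values discount at R = 1.02.
At expiry t=1: V(1,0)=0.0000, V(1,1)=178.6400
  t=0,j=0: stock 154.0000 → up 178.6400 (V=178.6400), down 143.2200 (V=0.0000). Price 68.5320; hedge Δ=5.0435, bond B=-708.1637.
Self-financing check: at every node Δ·S+B equals the discounted successor values.

(0,0): Delta=5.0435 Bond=-708.1637
V0=68.5320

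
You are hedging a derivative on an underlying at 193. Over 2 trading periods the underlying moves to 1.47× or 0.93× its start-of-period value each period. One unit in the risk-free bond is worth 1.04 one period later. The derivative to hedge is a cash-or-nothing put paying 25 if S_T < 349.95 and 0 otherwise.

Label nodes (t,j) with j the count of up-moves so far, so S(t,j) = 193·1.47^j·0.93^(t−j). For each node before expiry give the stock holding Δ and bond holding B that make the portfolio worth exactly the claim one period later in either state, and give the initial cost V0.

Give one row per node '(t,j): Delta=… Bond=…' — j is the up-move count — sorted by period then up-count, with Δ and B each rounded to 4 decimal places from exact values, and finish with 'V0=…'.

Under the risk-neutral measure, an up-move has probability p* = (R−d)/(u−d) = 0.2037 and values discount at R = 1.04.
Payoff layer (t=2): V(2,0)=25.0000, V(2,1)=25.0000, V(2,2)=0.0000
(1,0): S=179.4900. Δ = (V_up−V_dn)/(S_up−S_dn) = (25.0000−25.0000)/(263.8503−166.9257) = 0.0000. V = [p*·25.0000 + (1−p*)·25.0000]/1.04 = 24.0385. B = V − Δ·S = 24.0385.
(1,1): S=283.7100. Δ = (V_up−V_dn)/(S_up−S_dn) = (0.0000−25.0000)/(417.0537−263.8503) = -0.1632. V = [p*·0.0000 + (1−p*)·25.0000]/1.04 = 19.1417. B = V − Δ·S = 65.4380.
(0,0): S=193.0000. Δ = (V_up−V_dn)/(S_up−S_dn) = (19.1417−24.0385)/(283.7100−179.4900) = -0.0470. V = [p*·19.1417 + (1−p*)·24.0385]/1.04 = 22.1548. B = V − Δ·S = 31.2228.
Self-financing check: at every node Δ·S+B equals the discounted successor values.

(0,0): Delta=-0.0470 Bond=31.2228
(1,0): Delta=0.0000 Bond=24.0385
(1,1): Delta=-0.1632 Bond=65.4380
V0=22.1548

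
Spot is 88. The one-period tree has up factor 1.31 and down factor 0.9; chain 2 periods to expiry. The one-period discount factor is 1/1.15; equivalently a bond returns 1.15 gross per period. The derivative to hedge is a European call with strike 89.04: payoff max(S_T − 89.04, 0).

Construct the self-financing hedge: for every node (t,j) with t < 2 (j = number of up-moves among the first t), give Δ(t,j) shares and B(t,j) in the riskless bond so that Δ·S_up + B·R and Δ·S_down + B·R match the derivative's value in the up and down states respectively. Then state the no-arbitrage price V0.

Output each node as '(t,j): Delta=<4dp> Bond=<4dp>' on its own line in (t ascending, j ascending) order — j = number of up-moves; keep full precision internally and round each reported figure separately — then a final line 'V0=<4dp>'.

No-arbitrage ⇒ martingale measure with p* = (R−d)/(u−d) = 0.6098.
At expiry t=2: V(2,0)=0.0000, V(2,1)=14.7120, V(2,2)=61.9768
  t=1,j=0: stock 79.2000 → up 103.7520 (V=14.7120), down 71.2800 (V=0.0000). Price 7.8006; hedge Δ=0.4531, bond B=-28.0823.
  t=1,j=1: stock 115.2800 → up 151.0168 (V=61.9768), down 103.7520 (V=14.7120). Price 37.8539; hedge Δ=1.0000, bond B=-77.4261.
  t=0,j=0: stock 88.0000 → up 115.2800 (V=37.8539), down 79.2000 (V=7.8006). Price 22.7181; hedge Δ=0.8330, bond B=-50.5826.
The time-0 hedge costs 22.7181, which is the no-arbitrage price.

(0,0): Delta=0.8330 Bond=-50.5826
(1,0): Delta=0.4531 Bond=-28.0823
(1,1): Delta=1.0000 Bond=-77.4261
V0=22.7181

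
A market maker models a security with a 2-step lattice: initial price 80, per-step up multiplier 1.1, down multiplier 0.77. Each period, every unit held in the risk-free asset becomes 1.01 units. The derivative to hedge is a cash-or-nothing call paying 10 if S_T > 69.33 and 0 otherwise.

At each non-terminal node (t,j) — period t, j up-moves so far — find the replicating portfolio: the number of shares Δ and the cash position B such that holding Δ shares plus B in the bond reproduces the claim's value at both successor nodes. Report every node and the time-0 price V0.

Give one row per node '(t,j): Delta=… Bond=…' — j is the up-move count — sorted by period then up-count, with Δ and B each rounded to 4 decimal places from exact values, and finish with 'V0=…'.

Since d<R<u, set p* = (R−d)/(u−d) = 0.7273; price each node as the discounted p*-expectation of its children.
Terminal payoffs: V(2,0)=0.0000, V(2,1)=0.0000, V(2,2)=10.0000
  t=1,j=0: stock 61.6000 → up 67.7600 (V=0.0000), down 47.4320 (V=0.0000). Price 0.0000; hedge Δ=0.0000, bond B=0.0000.
  t=1,j=1: stock 88.0000 → up 96.8000 (V=10.0000), down 67.7600 (V=0.0000). Price 7.2007; hedge Δ=0.3444, bond B=-23.1023.
  t=0,j=0: stock 80.0000 → up 88.0000 (V=7.2007), down 61.6000 (V=0.0000). Price 5.1850; hedge Δ=0.2728, bond B=-16.6353.
Check: Δ(0,0)·S0 + B(0,0) = 5.1850 = V0.

(0,0): Delta=0.2728 Bond=-16.6353
(1,0): Delta=0.0000 Bond=0.0000
(1,1): Delta=0.3444 Bond=-23.1023
V0=5.1850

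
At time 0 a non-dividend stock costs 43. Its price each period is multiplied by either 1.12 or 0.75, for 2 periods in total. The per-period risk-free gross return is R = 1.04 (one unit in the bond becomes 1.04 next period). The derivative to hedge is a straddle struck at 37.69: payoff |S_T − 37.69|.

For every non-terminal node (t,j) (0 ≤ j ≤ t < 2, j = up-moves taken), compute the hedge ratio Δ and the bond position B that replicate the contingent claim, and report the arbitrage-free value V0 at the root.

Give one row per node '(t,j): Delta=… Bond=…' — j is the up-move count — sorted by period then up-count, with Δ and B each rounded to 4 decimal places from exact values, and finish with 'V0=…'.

(0,0): Delta=0.5394 Bond=-12.8900
(1,0): Delta=-1.0000 Bond=36.2404
(1,1): Delta=0.8238 Bond=-27.1011
V0=10.3047

Risk-neutral probability p* = (R−d)/(u−d) = (1.04−0.75)/(1.12−0.75) = 0.7838.
At expiry t=2: V(2,0)=13.5025, V(2,1)=1.5700, V(2,2)=16.2492
(1,0): S=32.2500. Δ = (V_up−V_dn)/(S_up−S_dn) = (1.5700−13.5025)/(36.1200−24.1875) = -1.0000. V = [p*·1.5700 + (1−p*)·13.5025]/1.04 = 3.9904. B = V − Δ·S = 36.2404.
(1,1): S=48.1600. Δ = (V_up−V_dn)/(S_up−S_dn) = (16.2492−1.5700)/(53.9392−36.1200) = 0.8238. V = [p*·16.2492 + (1−p*)·1.5700]/1.04 = 12.5724. B = V − Δ·S = -27.1011.
(0,0): S=43.0000. Δ = (V_up−V_dn)/(S_up−S_dn) = (12.5724−3.9904)/(48.1600−32.2500) = 0.5394. V = [p*·12.5724 + (1−p*)·3.9904]/1.04 = 10.3047. B = V − Δ·S = -12.8900.
Self-financing check: at every node Δ·S+B equals the discounted successor values.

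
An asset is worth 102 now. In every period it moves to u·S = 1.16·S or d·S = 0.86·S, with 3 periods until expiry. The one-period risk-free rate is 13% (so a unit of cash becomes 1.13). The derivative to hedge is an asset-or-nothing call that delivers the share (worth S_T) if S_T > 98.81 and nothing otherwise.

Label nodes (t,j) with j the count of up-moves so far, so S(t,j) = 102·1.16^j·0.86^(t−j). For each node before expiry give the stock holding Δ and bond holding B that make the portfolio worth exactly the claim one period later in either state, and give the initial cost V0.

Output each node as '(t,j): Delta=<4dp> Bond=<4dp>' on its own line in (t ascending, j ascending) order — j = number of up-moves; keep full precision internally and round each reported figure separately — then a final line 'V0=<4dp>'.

Since d<R<u, set p* = (R−d)/(u−d) = 0.9000; price each node as the discounted p*-expectation of its children.
Terminal payoffs: V(3,0)=0.0000, V(3,1)=0.0000, V(3,2)=118.0360, V(3,3)=159.2114
  t=2,j=0: stock 75.4392 → up 87.5095 (V=0.0000), down 64.8777 (V=0.0000). Price 0.0000; hedge Δ=0.0000, bond B=0.0000.
  t=2,j=1: stock 101.7552 → up 118.0360 (V=118.0360), down 87.5095 (V=0.0000). Price 94.0110; hedge Δ=3.8667, bond B=-299.4424.
  t=2,j=2: stock 137.2512 → up 159.2114 (V=159.2114), down 118.0360 (V=118.0360). Price 137.2512; hedge Δ=1.0000, bond B=0.0000.
  t=1,j=0: stock 87.7200 → up 101.7552 (V=94.0110), down 75.4392 (V=0.0000). Price 74.8760; hedge Δ=3.5724, bond B=-238.4940.
  t=1,j=1: stock 118.3200 → up 137.2512 (V=137.2512), down 101.7552 (V=94.0110). Price 117.6347; hedge Δ=1.2182, bond B=-26.4993.
  t=0,j=0: stock 102.0000 → up 118.3200 (V=117.6347), down 87.7200 (V=74.8760). Price 100.3175; hedge Δ=1.3973, bond B=-42.2113.
The time-0 hedge costs 100.3175, which is the no-arbitrage price.

(0,0): Delta=1.3973 Bond=-42.2113
(1,0): Delta=3.5724 Bond=-238.4940
(1,1): Delta=1.2182 Bond=-26.4993
(2,0): Delta=0.0000 Bond=0.0000
(2,1): Delta=3.8667 Bond=-299.4424
(2,2): Delta=1.0000 Bond=0.0000
V0=100.3175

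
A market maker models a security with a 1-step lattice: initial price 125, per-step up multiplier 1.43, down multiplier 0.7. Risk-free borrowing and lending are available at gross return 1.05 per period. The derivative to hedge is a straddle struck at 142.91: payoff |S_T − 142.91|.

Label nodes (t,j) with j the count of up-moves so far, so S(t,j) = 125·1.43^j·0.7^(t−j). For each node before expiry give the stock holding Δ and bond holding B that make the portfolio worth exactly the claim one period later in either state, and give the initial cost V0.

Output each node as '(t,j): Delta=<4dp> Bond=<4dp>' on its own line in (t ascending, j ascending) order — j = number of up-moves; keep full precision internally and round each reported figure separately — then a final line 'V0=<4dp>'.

(0,0): Delta=-0.2145 Bond=70.6436
V0=43.8354

Risk-neutral probability p* = (R−d)/(u−d) = (1.05−0.7)/(1.43−0.7) = 0.4795.
Terminal payoffs: V(1,0)=55.4100, V(1,1)=35.8400
Node (0,0) S=125.0000: V=(p*·35.8400+(1−p*)·55.4100)/1.05=43.8354; Δ=(35.8400−55.4100)/(178.7500−87.5000)=-0.2145; B=V−Δ·S=70.6436
Check: Δ(0,0)·S0 + B(0,0) = 43.8354 = V0.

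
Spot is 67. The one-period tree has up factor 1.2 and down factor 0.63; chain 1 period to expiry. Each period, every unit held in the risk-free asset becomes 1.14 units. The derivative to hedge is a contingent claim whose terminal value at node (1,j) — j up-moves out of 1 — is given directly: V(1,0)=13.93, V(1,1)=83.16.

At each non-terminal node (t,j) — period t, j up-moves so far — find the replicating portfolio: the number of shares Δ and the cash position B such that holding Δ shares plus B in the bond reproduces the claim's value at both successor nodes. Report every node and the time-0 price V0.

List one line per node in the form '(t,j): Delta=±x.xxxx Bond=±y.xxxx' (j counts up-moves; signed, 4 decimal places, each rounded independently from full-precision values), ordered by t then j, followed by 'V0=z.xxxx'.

(0,0): Delta=1.8128 Bond=-54.9012
V0=66.5549

Since d<R<u, set p* = (R−d)/(u−d) = 0.8947; price each node as the discounted p*-expectation of its children.
Payoff layer (t=1): V(1,0)=13.9300, V(1,1)=83.1600
(0,0): S=67.0000. Δ = (V_up−V_dn)/(S_up−S_dn) = (83.1600−13.9300)/(80.4000−42.2100) = 1.8128. V = [p*·83.1600 + (1−p*)·13.9300]/1.14 = 66.5549. B = V − Δ·S = -54.9012.
Each (Δ,B) replicates both successor values, so the strategy is self-financing and V0 is arbitrage-free.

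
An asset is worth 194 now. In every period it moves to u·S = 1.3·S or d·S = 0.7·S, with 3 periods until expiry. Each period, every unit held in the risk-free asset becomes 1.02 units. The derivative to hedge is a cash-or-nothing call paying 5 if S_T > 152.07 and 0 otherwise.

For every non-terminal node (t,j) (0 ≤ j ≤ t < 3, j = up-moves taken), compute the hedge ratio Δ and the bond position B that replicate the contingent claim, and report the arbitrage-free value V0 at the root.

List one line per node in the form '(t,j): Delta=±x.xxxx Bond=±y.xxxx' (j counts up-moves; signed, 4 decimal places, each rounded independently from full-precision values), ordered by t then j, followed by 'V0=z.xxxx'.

The replicating-portfolio and risk-neutral prices coincide; use p* = (1.02−0.7)/(1.3−0.7) = 0.5333 for the latter.
At expiry t=3: V(3,0)=0.0000, V(3,1)=0.0000, V(3,2)=5.0000, V(3,3)=5.0000
(2,0): S=95.0600. Δ = (V_up−V_dn)/(S_up−S_dn) = (0.0000−0.0000)/(123.5780−66.5420) = 0.0000. V = [p*·0.0000 + (1−p*)·0.0000]/1.02 = 0.0000. B = V − Δ·S = 0.0000.
(2,1): S=176.5400. Δ = (V_up−V_dn)/(S_up−S_dn) = (5.0000−0.0000)/(229.5020−123.5780) = 0.0472. V = [p*·5.0000 + (1−p*)·0.0000]/1.02 = 2.6144. B = V − Δ·S = -5.7190.
(2,2): S=327.8600. Δ = (V_up−V_dn)/(S_up−S_dn) = (5.0000−5.0000)/(426.2180−229.5020) = 0.0000. V = [p*·5.0000 + (1−p*)·5.0000]/1.02 = 4.9020. B = V − Δ·S = 4.9020.
(1,0): S=135.8000. Δ = (V_up−V_dn)/(S_up−S_dn) = (2.6144−0.0000)/(176.5400−95.0600) = 0.0321. V = [p*·2.6144 + (1−p*)·0.0000]/1.02 = 1.3670. B = V − Δ·S = -2.9903.
(1,1): S=252.2000. Δ = (V_up−V_dn)/(S_up−S_dn) = (4.9020−2.6144)/(327.8600−176.5400) = 0.0151. V = [p*·4.9020 + (1−p*)·2.6144]/1.02 = 3.7592. B = V − Δ·S = -0.0534.
(0,0): S=194.0000. Δ = (V_up−V_dn)/(S_up−S_dn) = (3.7592−1.3670)/(252.2000−135.8000) = 0.0206. V = [p*·3.7592 + (1−p*)·1.3670]/1.02 = 2.5910. B = V − Δ·S = -1.3960.
Self-financing check: at every node Δ·S+B equals the discounted successor values.

(0,0): Delta=0.0206 Bond=-1.3960
(1,0): Delta=0.0321 Bond=-2.9903
(1,1): Delta=0.0151 Bond=-0.0534
(2,0): Delta=0.0000 Bond=0.0000
(2,1): Delta=0.0472 Bond=-5.7190
(2,2): Delta=0.0000 Bond=4.9020
V0=2.5910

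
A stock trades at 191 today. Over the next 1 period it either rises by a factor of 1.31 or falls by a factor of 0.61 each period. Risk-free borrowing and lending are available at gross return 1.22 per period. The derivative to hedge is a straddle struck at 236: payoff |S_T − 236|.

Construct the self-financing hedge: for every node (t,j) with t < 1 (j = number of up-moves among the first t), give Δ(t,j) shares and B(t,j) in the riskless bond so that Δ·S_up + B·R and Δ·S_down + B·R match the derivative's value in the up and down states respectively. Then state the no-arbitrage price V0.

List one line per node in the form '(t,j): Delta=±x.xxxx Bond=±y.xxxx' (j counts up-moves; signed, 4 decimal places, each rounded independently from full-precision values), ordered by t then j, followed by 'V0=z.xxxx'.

No-arbitrage ⇒ martingale measure with p* = (R−d)/(u−d) = 0.8714.
At expiry t=1: V(1,0)=119.4900, V(1,1)=14.2100
(0,0): S=191.0000. Δ = (V_up−V_dn)/(S_up−S_dn) = (14.2100−119.4900)/(250.2100−116.5100) = -0.7874. V = [p*·14.2100 + (1−p*)·119.4900]/1.22 = 22.7426. B = V − Δ·S = 173.1426.
Self-financing check: at every node Δ·S+B equals the discounted successor values.

(0,0): Delta=-0.7874 Bond=173.1426
V0=22.7426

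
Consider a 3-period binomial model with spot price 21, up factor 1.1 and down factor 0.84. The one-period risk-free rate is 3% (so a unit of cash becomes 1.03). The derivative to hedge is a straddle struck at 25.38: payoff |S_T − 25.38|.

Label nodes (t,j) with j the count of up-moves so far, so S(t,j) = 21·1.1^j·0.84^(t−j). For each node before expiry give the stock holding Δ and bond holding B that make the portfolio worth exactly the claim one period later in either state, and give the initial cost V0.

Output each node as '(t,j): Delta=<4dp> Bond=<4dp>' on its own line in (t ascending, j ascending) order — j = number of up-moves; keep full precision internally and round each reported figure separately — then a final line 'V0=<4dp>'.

Risk-neutral probability p* = (R−d)/(u−d) = (1.03−0.84)/(1.1−0.84) = 0.7308.
At expiry t=3: V(3,0)=12.9332, V(3,1)=9.0806, V(3,2)=4.0356, V(3,3)=2.5710
Node (2,0) S=14.8176: V=(p*·9.0806+(1−p*)·12.9332)/1.03=9.8232; Δ=(9.0806−12.9332)/(16.2994−12.4468)=-1.0000; B=V−Δ·S=24.6408
Node (2,1) S=19.4040: V=(p*·4.0356+(1−p*)·9.0806)/1.03=5.2368; Δ=(4.0356−9.0806)/(21.3444−16.2994)=-1.0000; B=V−Δ·S=24.6408
Node (2,2) S=25.4100: V=(p*·2.5710+(1−p*)·4.0356)/1.03=2.8789; Δ=(2.5710−4.0356)/(27.9510−21.3444)=-0.2217; B=V−Δ·S=8.5120
Node (1,0) S=17.6400: V=(p*·5.2368+(1−p*)·9.8232)/1.03=6.2831; Δ=(5.2368−9.8232)/(19.4040−14.8176)=-1.0000; B=V−Δ·S=23.9231
Node (1,1) S=23.1000: V=(p*·2.8789+(1−p*)·5.2368)/1.03=3.4114; Δ=(2.8789−5.2368)/(25.4100−19.4040)=-0.3926; B=V−Δ·S=12.4800
Node (0,0) S=21.0000: V=(p*·3.4114+(1−p*)·6.2831)/1.03=4.0627; Δ=(3.4114−6.2831)/(23.1000−17.6400)=-0.5259; B=V−Δ·S=15.1076
The time-0 hedge costs 4.0627, which is the no-arbitrage price.

(0,0): Delta=-0.5259 Bond=15.1076
(1,0): Delta=-1.0000 Bond=23.9231
(1,1): Delta=-0.3926 Bond=12.4800
(2,0): Delta=-1.0000 Bond=24.6408
(2,1): Delta=-1.0000 Bond=24.6408
(2,2): Delta=-0.2217 Bond=8.5120
V0=4.0627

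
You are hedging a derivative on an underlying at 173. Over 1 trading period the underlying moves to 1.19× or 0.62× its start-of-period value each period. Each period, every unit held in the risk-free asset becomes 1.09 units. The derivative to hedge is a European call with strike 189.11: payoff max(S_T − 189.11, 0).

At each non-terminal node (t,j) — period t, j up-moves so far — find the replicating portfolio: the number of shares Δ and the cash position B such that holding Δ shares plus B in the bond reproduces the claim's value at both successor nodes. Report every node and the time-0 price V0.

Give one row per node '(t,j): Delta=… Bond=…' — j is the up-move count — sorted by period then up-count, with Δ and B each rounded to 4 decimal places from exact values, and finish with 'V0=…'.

The replicating-portfolio and risk-neutral prices coincide; use p* = (1.09−0.62)/(1.19−0.62) = 0.8246 for the latter.
Payoff layer (t=1): V(1,0)=0.0000, V(1,1)=16.7600
(0,0): S=173.0000. Δ = (V_up−V_dn)/(S_up−S_dn) = (16.7600−0.0000)/(205.8700−107.2600) = 0.1700. V = [p*·16.7600 + (1−p*)·0.0000]/1.09 = 12.6786. B = V − Δ·S = -16.7249.
The time-0 hedge costs 12.6786, which is the no-arbitrage price.

(0,0): Delta=0.1700 Bond=-16.7249
V0=12.6786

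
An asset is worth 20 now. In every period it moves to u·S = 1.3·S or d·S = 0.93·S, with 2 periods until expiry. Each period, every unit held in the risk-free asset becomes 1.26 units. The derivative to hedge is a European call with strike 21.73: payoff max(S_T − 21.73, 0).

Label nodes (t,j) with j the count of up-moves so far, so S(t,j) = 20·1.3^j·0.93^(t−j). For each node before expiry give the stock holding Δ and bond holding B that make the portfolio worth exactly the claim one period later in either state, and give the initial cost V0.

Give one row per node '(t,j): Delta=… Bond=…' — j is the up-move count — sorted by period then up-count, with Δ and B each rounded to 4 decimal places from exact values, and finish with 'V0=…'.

Under the risk-neutral measure, an up-move has probability p* = (R−d)/(u−d) = 0.8919 and values discount at R = 1.26.
Terminal values V(2,·): V(2,0)=0.0000, V(2,1)=2.4500, V(2,2)=12.0700
(1,0): S=18.6000. Δ = (V_up−V_dn)/(S_up−S_dn) = (2.4500−0.0000)/(24.1800−17.2980) = 0.3560. V = [p*·2.4500 + (1−p*)·0.0000]/1.26 = 1.7342. B = V − Δ·S = -4.8874.
(1,1): S=26.0000. Δ = (V_up−V_dn)/(S_up−S_dn) = (12.0700−2.4500)/(33.8000−24.1800) = 1.0000. V = [p*·12.0700 + (1−p*)·2.4500]/1.26 = 8.7540. B = V − Δ·S = -17.2460.
(0,0): S=20.0000. Δ = (V_up−V_dn)/(S_up−S_dn) = (8.7540−1.7342)/(26.0000−18.6000) = 0.9486. V = [p*·8.7540 + (1−p*)·1.7342]/1.26 = 6.3453. B = V − Δ·S = -12.6270.
Root portfolio cost Δ·20+B reproduces V0=6.3453.

(0,0): Delta=0.9486 Bond=-12.6270
(1,0): Delta=0.3560 Bond=-4.8874
(1,1): Delta=1.0000 Bond=-17.2460
V0=6.3453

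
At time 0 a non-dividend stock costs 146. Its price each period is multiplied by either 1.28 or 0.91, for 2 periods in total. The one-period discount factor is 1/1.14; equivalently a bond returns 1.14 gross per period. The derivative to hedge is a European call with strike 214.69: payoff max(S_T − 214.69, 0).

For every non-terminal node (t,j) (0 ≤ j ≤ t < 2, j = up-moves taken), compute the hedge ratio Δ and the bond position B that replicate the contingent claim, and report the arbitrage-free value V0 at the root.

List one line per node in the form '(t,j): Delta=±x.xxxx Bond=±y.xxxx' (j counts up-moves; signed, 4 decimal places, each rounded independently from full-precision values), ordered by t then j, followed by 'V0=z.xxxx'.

(0,0): Delta=0.2475 Bond=-28.8412
(1,0): Delta=0.0000 Bond=0.0000
(1,1): Delta=0.3546 Bond=-52.8922
V0=7.2895

No-arbitrage ⇒ martingale measure with p* = (R−d)/(u−d) = 0.6216.
At expiry t=2: V(2,0)=0.0000, V(2,1)=0.0000, V(2,2)=24.5164
Node (1,0) S=132.8600: V=(p*·0.0000+(1−p*)·0.0000)/1.14=0.0000; Δ=(0.0000−0.0000)/(170.0608−120.9026)=0.0000; B=V−Δ·S=0.0000
Node (1,1) S=186.8800: V=(p*·24.5164+(1−p*)·0.0000)/1.14=13.3684; Δ=(24.5164−0.0000)/(239.2064−170.0608)=0.3546; B=V−Δ·S=-52.8922
Node (0,0) S=146.0000: V=(p*·13.3684+(1−p*)·0.0000)/1.14=7.2895; Δ=(13.3684−0.0000)/(186.8800−132.8600)=0.2475; B=V−Δ·S=-28.8412
Self-financing check: at every node Δ·S+B equals the discounted successor values.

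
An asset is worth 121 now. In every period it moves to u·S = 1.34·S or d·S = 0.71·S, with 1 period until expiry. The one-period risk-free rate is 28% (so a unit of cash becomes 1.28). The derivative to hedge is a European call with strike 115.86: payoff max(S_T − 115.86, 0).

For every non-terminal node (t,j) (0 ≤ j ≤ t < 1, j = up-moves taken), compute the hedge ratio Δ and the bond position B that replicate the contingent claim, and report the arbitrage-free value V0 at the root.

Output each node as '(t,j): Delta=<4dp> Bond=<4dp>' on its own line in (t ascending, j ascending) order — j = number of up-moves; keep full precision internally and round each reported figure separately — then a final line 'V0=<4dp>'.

(0,0): Delta=0.6071 Bond=-40.7475
V0=32.7128

Under the risk-neutral measure, an up-move has probability p* = (R−d)/(u−d) = 0.9048 and values discount at R = 1.28.
Terminal payoffs: V(1,0)=0.0000, V(1,1)=46.2800
Node (0,0) S=121.0000: V=(p*·46.2800+(1−p*)·0.0000)/1.28=32.7128; Δ=(46.2800−0.0000)/(162.1400−85.9100)=0.6071; B=V−Δ·S=-40.7475
Root portfolio cost Δ·121+B reproduces V0=32.7128.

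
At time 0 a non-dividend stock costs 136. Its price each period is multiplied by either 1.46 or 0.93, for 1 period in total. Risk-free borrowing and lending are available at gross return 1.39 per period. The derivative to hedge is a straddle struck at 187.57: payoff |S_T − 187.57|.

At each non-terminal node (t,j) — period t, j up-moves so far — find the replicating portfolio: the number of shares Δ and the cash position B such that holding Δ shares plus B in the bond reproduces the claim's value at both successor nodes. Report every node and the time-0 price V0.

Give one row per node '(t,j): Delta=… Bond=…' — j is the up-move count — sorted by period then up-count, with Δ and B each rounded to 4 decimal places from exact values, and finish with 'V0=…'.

Risk-neutral probability p* = (R−d)/(u−d) = (1.39−0.93)/(1.46−0.93) = 0.8679.
Payoff layer (t=1): V(1,0)=61.0900, V(1,1)=10.9900
  t=0,j=0: stock 136.0000 → up 198.5600 (V=10.9900), down 126.4800 (V=61.0900). Price 12.6669; hedge Δ=-0.6951, bond B=107.1952.
Root portfolio cost Δ·136+B reproduces V0=12.6669.

(0,0): Delta=-0.6951 Bond=107.1952
V0=12.6669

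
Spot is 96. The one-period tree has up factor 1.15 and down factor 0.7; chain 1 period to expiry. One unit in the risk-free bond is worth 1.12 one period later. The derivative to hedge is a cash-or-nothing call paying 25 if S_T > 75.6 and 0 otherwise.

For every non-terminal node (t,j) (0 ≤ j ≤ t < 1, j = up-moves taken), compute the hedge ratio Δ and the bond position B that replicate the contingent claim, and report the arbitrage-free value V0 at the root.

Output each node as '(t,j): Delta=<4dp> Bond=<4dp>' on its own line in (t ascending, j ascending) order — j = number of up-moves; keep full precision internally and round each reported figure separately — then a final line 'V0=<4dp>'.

Risk-neutral probability p* = (R−d)/(u−d) = (1.12−0.7)/(1.15−0.7) = 0.9333.
At expiry t=1: V(1,0)=0.0000, V(1,1)=25.0000
  t=0,j=0: stock 96.0000 → up 110.4000 (V=25.0000), down 67.2000 (V=0.0000). Price 20.8333; hedge Δ=0.5787, bond B=-34.7222.
Each (Δ,B) replicates both successor values, so the strategy is self-financing and V0 is arbitrage-free.

(0,0): Delta=0.5787 Bond=-34.7222
V0=20.8333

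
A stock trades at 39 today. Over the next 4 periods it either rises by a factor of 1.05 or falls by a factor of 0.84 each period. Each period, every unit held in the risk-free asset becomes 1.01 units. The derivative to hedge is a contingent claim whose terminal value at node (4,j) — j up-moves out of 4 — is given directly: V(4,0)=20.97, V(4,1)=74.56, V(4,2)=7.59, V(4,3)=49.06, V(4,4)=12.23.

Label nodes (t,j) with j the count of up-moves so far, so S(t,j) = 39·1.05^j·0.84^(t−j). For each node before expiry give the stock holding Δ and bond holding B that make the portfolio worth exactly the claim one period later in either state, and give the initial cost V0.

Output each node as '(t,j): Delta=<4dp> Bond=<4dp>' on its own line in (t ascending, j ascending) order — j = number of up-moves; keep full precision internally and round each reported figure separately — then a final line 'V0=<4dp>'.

(0,0): Delta=-1.1305 Bond=70.8641
(1,0): Delta=1.2066 Bond=-4.9921
(1,1): Delta=-1.5705 Bond=89.5879
(2,0): Delta=-7.5396 Bond=235.6408
(2,1): Delta=2.8530 Bond=-61.6732
(2,2): Delta=-2.4031 Bond=126.2855
(3,0): Delta=11.0398 Bond=-191.4752
(3,1): Delta=-11.0369 Bond=339.0495
(3,2): Delta=5.4675 Bond=-156.7228
(3,3): Delta=-3.8846 Bond=194.4356
V0=26.7737

Since d<R<u, set p* = (R−d)/(u−d) = 0.8095; price each node as the discounted p*-expectation of its children.
At expiry t=4: V(4,0)=20.9700, V(4,1)=74.5600, V(4,2)=7.5900, V(4,3)=49.0600, V(4,4)=12.2300
Node (3,0) S=23.1155: V=(p*·74.5600+(1−p*)·20.9700)/1.01=63.7152; Δ=(74.5600−20.9700)/(24.2712−19.4170)=11.0398; B=V−Δ·S=-191.4752
Node (3,1) S=28.8943: V=(p*·7.5900+(1−p*)·74.5600)/1.01=20.1447; Δ=(7.5900−74.5600)/(30.3390−24.2712)=-11.0369; B=V−Δ·S=339.0495
Node (3,2) S=36.1179: V=(p*·49.0600+(1−p*)·7.5900)/1.01=40.7534; Δ=(49.0600−7.5900)/(37.9238−30.3390)=5.4675; B=V−Δ·S=-156.7228
Node (3,3) S=45.1474: V=(p*·12.2300+(1−p*)·49.0600)/1.01=19.0547; Δ=(12.2300−49.0600)/(47.4047−37.9238)=-3.8846; B=V−Δ·S=194.4356
Node (2,0) S=27.5184: V=(p*·20.1447+(1−p*)·63.7152)/1.01=28.1623; Δ=(20.1447−63.7152)/(28.8943−23.1155)=-7.5396; B=V−Δ·S=235.6408
Node (2,1) S=34.3980: V=(p*·40.7534+(1−p*)·20.1447)/1.01=36.4633; Δ=(40.7534−20.1447)/(36.1179−28.8943)=2.8530; B=V−Δ·S=-61.6732
Node (2,2) S=42.9975: V=(p*·19.0547+(1−p*)·40.7534)/1.01=22.9582; Δ=(19.0547−40.7534)/(45.1474−36.1179)=-2.4031; B=V−Δ·S=126.2855
Node (1,0) S=32.7600: V=(p*·36.4633+(1−p*)·28.1623)/1.01=34.5368; Δ=(36.4633−28.1623)/(34.3980−27.5184)=1.2066; B=V−Δ·S=-4.9921
Node (1,1) S=40.9500: V=(p*·22.9582+(1−p*)·36.4633)/1.01=25.2778; Δ=(22.9582−36.4633)/(42.9975−34.3980)=-1.5705; B=V−Δ·S=89.5879
Node (0,0) S=39.0000: V=(p*·25.2778+(1−p*)·34.5368)/1.01=26.7737; Δ=(25.2778−34.5368)/(40.9500−32.7600)=-1.1305; B=V−Δ·S=70.8641
Check: Δ(0,0)·S0 + B(0,0) = 26.7737 = V0.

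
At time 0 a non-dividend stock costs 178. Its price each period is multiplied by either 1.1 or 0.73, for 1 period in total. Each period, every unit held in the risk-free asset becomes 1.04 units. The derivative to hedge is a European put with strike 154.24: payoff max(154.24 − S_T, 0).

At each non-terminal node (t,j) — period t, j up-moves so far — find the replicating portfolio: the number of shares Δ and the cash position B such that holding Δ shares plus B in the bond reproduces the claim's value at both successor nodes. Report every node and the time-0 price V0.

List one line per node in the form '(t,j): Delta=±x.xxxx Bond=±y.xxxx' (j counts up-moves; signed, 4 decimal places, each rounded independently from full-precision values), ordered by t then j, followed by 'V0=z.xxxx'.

(0,0): Delta=-0.3690 Bond=69.4647
V0=3.7890

The replicating-portfolio and risk-neutral prices coincide; use p* = (1.04−0.73)/(1.1−0.73) = 0.8378 for the latter.
Terminal values V(1,·): V(1,0)=24.3000, V(1,1)=0.0000
  t=0,j=0: stock 178.0000 → up 195.8000 (V=0.0000), down 129.9400 (V=24.3000). Price 3.7890; hedge Δ=-0.3690, bond B=69.4647.
Check: Δ(0,0)·S0 + B(0,0) = 3.7890 = V0.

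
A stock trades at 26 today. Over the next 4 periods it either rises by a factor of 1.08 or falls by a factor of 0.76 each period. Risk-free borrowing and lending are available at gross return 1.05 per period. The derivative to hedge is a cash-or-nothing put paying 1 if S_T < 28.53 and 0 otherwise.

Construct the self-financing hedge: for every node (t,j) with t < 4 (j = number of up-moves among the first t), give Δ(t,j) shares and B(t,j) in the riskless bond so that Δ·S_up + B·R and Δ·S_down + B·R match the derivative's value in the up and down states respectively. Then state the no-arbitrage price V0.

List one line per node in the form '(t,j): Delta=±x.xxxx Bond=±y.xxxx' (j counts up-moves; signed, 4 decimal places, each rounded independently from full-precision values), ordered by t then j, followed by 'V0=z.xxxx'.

(0,0): Delta=-0.0773 Bond=2.2770
(1,0): Delta=0.0000 Bond=0.8638
(1,1): Delta=-0.0829 Bond=2.5488
(2,0): Delta=0.0000 Bond=0.9070
(2,1): Delta=0.0000 Bond=0.9070
(2,2): Delta=-0.0889 Bond=2.8593
(3,0): Delta=0.0000 Bond=0.9524
(3,1): Delta=0.0000 Bond=0.9524
(3,2): Delta=0.0000 Bond=0.9524
(3,3): Delta=-0.0954 Bond=3.2143
V0=0.2678

The replicating-portfolio and risk-neutral prices coincide; use p* = (1.05−0.76)/(1.08−0.76) = 0.9062 for the latter.
Terminal values V(4,·): V(4,0)=1.0000, V(4,1)=1.0000, V(4,2)=1.0000, V(4,3)=1.0000, V(4,4)=0.0000
  t=3,j=0: stock 11.4134 → up 12.3264 (V=1.0000), down 8.6742 (V=1.0000). Price 0.9524; hedge Δ=0.0000, bond B=0.9524.
  t=3,j=1: stock 16.2190 → up 17.5165 (V=1.0000), down 12.3264 (V=1.0000). Price 0.9524; hedge Δ=0.0000, bond B=0.9524.
  t=3,j=2: stock 23.0481 → up 24.8919 (V=1.0000), down 17.5165 (V=1.0000). Price 0.9524; hedge Δ=0.0000, bond B=0.9524.
  t=3,j=3: stock 32.7525 → up 35.3727 (V=0.0000), down 24.8919 (V=1.0000). Price 0.0893; hedge Δ=-0.0954, bond B=3.2143.
  t=2,j=0: stock 15.0176 → up 16.2190 (V=0.9524), down 11.4134 (V=0.9524). Price 0.9070; hedge Δ=0.0000, bond B=0.9070.
  t=2,j=1: stock 21.3408 → up 23.0481 (V=0.9524), down 16.2190 (V=0.9524). Price 0.9070; hedge Δ=0.0000, bond B=0.9070.
  t=2,j=2: stock 30.3264 → up 32.7525 (V=0.0893), down 23.0481 (V=0.9524). Price 0.1621; hedge Δ=-0.0889, bond B=2.8593.
  t=1,j=0: stock 19.7600 → up 21.3408 (V=0.9070), down 15.0176 (V=0.9070). Price 0.8638; hedge Δ=0.0000, bond B=0.8638.
  t=1,j=1: stock 28.0800 → up 30.3264 (V=0.1621), down 21.3408 (V=0.9070). Price 0.2209; hedge Δ=-0.0829, bond B=2.5488.
  t=0,j=0: stock 26.0000 → up 28.0800 (V=0.2209), down 19.7600 (V=0.8638). Price 0.2678; hedge Δ=-0.0773, bond B=2.2770.
Root portfolio cost Δ·26+B reproduces V0=0.2678.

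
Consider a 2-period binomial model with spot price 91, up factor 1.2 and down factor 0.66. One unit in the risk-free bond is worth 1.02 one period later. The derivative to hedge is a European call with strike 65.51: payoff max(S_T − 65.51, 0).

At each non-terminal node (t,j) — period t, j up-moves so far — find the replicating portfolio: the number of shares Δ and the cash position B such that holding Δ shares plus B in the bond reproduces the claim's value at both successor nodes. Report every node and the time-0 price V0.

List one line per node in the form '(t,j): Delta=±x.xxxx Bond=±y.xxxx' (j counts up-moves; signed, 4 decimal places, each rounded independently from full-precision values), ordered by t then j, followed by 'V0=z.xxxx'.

(0,0): Delta=0.8280 Bond=-44.5470
(1,0): Delta=0.2023 Bond=-7.8630
(1,1): Delta=1.0000 Bond=-64.2255
V0=30.7967

Under the risk-neutral measure, an up-move has probability p* = (R−d)/(u−d) = 0.6667 and values discount at R = 1.02.
At expiry t=2: V(2,0)=0.0000, V(2,1)=6.5620, V(2,2)=65.5300
  t=1,j=0: stock 60.0600 → up 72.0720 (V=6.5620), down 39.6396 (V=0.0000). Price 4.2889; hedge Δ=0.2023, bond B=-7.8630.
  t=1,j=1: stock 109.2000 → up 131.0400 (V=65.5300), down 72.0720 (V=6.5620). Price 44.9745; hedge Δ=1.0000, bond B=-64.2255.
  t=0,j=0: stock 91.0000 → up 109.2000 (V=44.9745), down 60.0600 (V=4.2889). Price 30.7967; hedge Δ=0.8280, bond B=-44.5470.
The time-0 hedge costs 30.7967, which is the no-arbitrage price.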